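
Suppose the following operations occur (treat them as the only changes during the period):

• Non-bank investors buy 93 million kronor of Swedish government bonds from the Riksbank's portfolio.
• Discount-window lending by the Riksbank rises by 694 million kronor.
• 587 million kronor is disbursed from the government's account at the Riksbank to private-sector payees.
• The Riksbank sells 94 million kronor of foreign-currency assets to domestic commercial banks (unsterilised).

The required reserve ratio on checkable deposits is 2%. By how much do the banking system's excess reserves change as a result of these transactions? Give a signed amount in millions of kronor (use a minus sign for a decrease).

+1084.12 million

Asset sale (to non-banks) 93 million kronor: reserves −93M, deposits −93M.
Discount-window loan 694 million kronor: reserves +694M, deposits 0.
Government spending 587 million kronor: reserves +587M, deposits +587M.
FX sale 94 million kronor: reserves −94M, deposits 0.
Totals: Δreserves = +1094M, Δdeposits = +494M.
Δrequired reserves = 2% × +494M = +9.88M.
Δexcess reserves = Δreserves − Δrequired = +1094M − (+9.88M) = +1084.12 million.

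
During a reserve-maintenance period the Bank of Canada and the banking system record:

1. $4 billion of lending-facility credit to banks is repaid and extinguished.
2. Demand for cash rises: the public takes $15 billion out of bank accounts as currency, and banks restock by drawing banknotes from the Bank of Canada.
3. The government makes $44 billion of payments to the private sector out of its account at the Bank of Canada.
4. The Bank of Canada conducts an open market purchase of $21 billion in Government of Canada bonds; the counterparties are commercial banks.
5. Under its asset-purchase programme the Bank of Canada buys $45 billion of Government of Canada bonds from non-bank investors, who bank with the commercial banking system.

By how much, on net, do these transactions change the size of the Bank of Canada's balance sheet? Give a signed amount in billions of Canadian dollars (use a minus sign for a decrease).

+$62 billion

Discount-window repayment $4 billion: a Bank of Canada asset is shed → −$4B.
Currency withdrawal $15 billion: only the composition of liabilities changes → 0.
Government spending $44 billion: only the composition of liabilities changes → 0.
OMO purchase (from banks) $21 billion: a Bank of Canada asset is acquired → +$21B.
Asset purchase (from non-banks) $45 billion: a Bank of Canada asset is acquired → +$45B.
Net: −4 + 0 + 0 + 21 + 45 = +$62 billion.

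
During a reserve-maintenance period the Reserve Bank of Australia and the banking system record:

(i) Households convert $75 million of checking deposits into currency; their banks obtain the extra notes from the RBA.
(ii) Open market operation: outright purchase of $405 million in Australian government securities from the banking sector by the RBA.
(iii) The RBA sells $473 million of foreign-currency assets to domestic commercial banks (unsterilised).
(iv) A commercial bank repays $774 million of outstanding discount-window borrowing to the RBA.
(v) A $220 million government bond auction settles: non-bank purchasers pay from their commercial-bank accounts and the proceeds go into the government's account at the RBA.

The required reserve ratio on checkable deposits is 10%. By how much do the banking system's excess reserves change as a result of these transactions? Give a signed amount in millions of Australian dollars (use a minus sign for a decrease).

-$1107.5 million

Currency withdrawal $75 million: reserves −$75M, deposits −$75M.
OMO purchase (from banks) $405 million: reserves +$405M, deposits 0.
FX sale $473 million: reserves −$473M, deposits 0.
Discount-window repayment $774 million: reserves −$774M, deposits 0.
Government account inflow $220 million: reserves −$220M, deposits −$220M.
Totals: Δreserves = −$1137M, Δdeposits = −$295M.
Δrequired reserves = 10% × −$295M = −$29.5M.
Δexcess reserves = Δreserves − Δrequired = −$1137M − (−$29.5M) = -$1107.5 million.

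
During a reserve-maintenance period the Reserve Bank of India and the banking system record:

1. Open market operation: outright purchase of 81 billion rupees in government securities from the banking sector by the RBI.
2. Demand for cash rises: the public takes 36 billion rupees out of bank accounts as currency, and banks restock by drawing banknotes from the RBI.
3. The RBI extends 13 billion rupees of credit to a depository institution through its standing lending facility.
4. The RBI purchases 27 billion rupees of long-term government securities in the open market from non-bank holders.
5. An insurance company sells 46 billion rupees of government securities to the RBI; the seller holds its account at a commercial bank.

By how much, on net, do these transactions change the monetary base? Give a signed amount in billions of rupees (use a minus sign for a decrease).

+167 billion

RBI balance sheet:
  Assets:      Securities +154B, Loans to banks +13B
  Liabilities: Bank reserves +131B, Currency in circulation +36B
Commercial banking system:
  Assets:      Reserves at CB +131B, Securities −81B
  Liabilities: Checkable deposits +37B, Borrowings from CB +13B
Monetary base = currency + reserves: +36B + (+131B) = +167 billion.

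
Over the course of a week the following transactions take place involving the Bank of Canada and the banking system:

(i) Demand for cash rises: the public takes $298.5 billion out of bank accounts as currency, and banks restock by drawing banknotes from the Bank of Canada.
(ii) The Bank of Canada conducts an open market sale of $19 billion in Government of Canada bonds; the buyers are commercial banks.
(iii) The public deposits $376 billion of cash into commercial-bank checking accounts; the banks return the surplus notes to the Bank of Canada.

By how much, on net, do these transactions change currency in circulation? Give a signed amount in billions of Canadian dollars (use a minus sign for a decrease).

-$77.5 billion

Currency withdrawal $298.5 billion: notes leave the central bank → +$298.5B.
OMO sale (to banks) $19 billion: no currency enters or leaves circulation → 0.
Currency deposit $376 billion: notes return to the central bank → −$376B.
Net: 298.5 + 0 − 376 = -$77.5 billion.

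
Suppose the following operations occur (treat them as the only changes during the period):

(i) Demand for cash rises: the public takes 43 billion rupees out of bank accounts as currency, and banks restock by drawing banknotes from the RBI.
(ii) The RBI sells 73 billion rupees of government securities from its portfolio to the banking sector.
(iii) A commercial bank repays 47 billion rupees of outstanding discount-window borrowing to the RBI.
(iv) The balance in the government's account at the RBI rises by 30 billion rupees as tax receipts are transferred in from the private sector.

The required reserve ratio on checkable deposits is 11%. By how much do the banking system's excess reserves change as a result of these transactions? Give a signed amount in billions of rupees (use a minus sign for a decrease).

-184.97 billion

Currency withdrawal 43 billion rupees: reserves −43B, deposits −43B.
OMO sale (to banks) 73 billion rupees: reserves −73B, deposits 0.
Discount-window repayment 47 billion rupees: reserves −47B, deposits 0.
Government account inflow 30 billion rupees: reserves −30B, deposits −30B.
Totals: Δreserves = −193B, Δdeposits = −73B.
Δrequired reserves = 11% × −73B = −8.03B.
Δexcess reserves = Δreserves − Δrequired = −193B − (−8.03B) = -184.97 billion.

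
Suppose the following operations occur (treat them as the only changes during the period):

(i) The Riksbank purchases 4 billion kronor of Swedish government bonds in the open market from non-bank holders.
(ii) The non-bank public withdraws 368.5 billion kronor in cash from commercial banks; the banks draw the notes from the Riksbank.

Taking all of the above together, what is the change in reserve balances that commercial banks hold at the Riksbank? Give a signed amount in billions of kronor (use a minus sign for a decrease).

Asset purchase (from non-banks) 4 billion kronor: the Riksbank pays by crediting reserve accounts → +4B.
Currency withdrawal 368.5 billion kronor: banks swap reserves for currency → −368.5B.
Net: 4 − 368.5 = -364.5 billion.

-364.5 billion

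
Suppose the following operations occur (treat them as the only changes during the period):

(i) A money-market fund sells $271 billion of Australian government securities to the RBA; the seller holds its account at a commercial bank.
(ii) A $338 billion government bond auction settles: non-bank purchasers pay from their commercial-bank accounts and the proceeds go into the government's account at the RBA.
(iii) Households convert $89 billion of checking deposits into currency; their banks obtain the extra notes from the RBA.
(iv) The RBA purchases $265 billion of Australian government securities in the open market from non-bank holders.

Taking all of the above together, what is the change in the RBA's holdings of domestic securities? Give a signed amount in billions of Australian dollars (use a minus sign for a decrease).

+$536 billion

Asset purchase (from non-banks) $271 billion: securities added to the RBA's portfolio → +$271B.
Government account inflow $338 billion: the RBA's securities portfolio is untouched → 0.
Currency withdrawal $89 billion: the RBA's securities portfolio is untouched → 0.
Asset purchase (from non-banks) $265 billion: securities added to the RBA's portfolio → +$265B.
Net: 271 + 0 + 0 + 265 = +$536 billion.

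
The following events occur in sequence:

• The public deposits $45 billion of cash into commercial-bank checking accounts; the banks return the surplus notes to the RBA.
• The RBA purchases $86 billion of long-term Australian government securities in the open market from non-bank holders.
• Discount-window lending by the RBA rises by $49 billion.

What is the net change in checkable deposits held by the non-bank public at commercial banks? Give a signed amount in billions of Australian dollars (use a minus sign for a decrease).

Currency deposit $45 billion: non-bank counterparties' bank balances rise → +$45B.
Asset purchase (from non-banks) $86 billion: non-bank counterparties' bank balances rise → +$86B.
Discount-window loan $49 billion: the counterparty is a bank, so public deposits are unchanged → 0.
Net: 45 + 86 + 0 = +$131 billion.

+$131 billion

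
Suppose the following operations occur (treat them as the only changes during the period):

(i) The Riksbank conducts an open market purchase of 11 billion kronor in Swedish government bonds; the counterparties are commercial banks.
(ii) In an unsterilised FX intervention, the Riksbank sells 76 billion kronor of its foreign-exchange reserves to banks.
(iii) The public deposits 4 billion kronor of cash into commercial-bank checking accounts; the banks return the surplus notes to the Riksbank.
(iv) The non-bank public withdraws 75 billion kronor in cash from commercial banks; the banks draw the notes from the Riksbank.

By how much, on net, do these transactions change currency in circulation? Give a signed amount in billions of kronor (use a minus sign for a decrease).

+71 billion

Riksbank balance sheet:
  Assets:      Securities +11B, Foreign assets −76B
  Liabilities: Bank reserves −136B, Currency in circulation +71B
So the change in currency in circulation is +71 billion.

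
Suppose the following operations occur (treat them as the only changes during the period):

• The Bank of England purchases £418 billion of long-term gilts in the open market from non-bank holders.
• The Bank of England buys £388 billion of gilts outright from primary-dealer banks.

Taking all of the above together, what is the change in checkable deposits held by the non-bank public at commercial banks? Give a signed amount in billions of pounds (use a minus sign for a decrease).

+£418 billion

Asset purchase (from non-banks) £418 billion: non-bank counterparties' bank balances rise → +£418B.
OMO purchase (from banks) £388 billion: the counterparty is a bank, so public deposits are unchanged → 0.
Net: 418 + 0 = +£418 billion.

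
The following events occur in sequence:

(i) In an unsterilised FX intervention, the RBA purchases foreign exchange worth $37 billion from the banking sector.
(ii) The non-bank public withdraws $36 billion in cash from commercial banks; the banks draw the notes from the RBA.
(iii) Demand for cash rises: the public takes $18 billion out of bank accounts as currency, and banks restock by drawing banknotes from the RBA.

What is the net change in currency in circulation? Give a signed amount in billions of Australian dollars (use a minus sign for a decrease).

+$54 billion

RBA balance sheet:
  Assets:      Foreign assets +$37B
  Liabilities: Bank reserves −$17B, Currency in circulation +$54B
So the change in currency in circulation is +$54 billion.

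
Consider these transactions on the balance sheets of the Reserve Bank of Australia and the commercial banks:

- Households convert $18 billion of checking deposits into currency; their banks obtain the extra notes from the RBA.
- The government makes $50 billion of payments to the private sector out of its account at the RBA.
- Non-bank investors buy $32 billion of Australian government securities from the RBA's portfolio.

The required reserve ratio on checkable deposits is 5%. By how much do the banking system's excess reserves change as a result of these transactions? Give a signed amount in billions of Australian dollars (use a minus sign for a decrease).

$0 (no change)

Currency withdrawal $18 billion: reserves −$18B, deposits −$18B.
Government spending $50 billion: reserves +$50B, deposits +$50B.
Asset sale (to non-banks) $32 billion: reserves −$32B, deposits −$32B.
Totals: Δreserves = 0, Δdeposits = 0.
Δrequired reserves = 5% × 0 = 0.
Δexcess reserves = Δreserves − Δrequired = 0 − (0) = $0 (no change).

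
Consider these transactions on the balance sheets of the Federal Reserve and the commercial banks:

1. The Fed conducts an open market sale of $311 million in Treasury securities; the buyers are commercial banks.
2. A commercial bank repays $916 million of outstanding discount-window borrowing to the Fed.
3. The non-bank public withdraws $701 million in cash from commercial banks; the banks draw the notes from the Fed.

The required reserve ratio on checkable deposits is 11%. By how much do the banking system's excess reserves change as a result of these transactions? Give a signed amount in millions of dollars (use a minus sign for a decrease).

OMO sale (to banks) $311 million: reserves −$311M, deposits 0.
Discount-window repayment $916 million: reserves −$916M, deposits 0.
Currency withdrawal $701 million: reserves −$701M, deposits −$701M.
Totals: Δreserves = −$1928M, Δdeposits = −$701M.
Δrequired reserves = 11% × −$701M = −$77.11M.
Δexcess reserves = Δreserves − Δrequired = −$1928M − (−$77.11M) = -$1850.89 million.

-$1850.89 million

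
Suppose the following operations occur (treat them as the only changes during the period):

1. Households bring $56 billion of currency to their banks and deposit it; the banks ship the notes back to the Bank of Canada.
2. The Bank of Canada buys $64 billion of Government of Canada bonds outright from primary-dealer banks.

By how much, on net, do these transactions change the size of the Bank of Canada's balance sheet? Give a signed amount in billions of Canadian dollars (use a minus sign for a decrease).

Bank of Canada balance sheet:
  Assets:      Securities +$64B
  Liabilities: Bank reserves +$120B, Currency in circulation −$56B
Commercial banking system:
  Assets:      Reserves at CB +$120B, Securities −$64B
  Liabilities: Checkable deposits +$56B
Change in total Bank of Canada assets = +$64 billion.

+$64 billion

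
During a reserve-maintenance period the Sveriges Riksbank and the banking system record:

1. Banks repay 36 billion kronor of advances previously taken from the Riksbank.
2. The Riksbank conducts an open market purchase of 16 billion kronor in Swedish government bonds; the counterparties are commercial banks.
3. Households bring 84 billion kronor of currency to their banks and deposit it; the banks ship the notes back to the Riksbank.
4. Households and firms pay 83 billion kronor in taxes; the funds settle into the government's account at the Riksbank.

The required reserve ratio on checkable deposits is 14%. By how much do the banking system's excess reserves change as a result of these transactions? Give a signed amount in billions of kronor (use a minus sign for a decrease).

-19.14 billion

Discount-window repayment 36 billion kronor: reserves −36B, deposits 0.
OMO purchase (from banks) 16 billion kronor: reserves +16B, deposits 0.
Currency deposit 84 billion kronor: reserves +84B, deposits +84B.
Government account inflow 83 billion kronor: reserves −83B, deposits −83B.
Totals: Δreserves = −19B, Δdeposits = +1B.
Δrequired reserves = 14% × +1B = +0.14B.
Δexcess reserves = Δreserves − Δrequired = −19B − (+0.14B) = -19.14 billion.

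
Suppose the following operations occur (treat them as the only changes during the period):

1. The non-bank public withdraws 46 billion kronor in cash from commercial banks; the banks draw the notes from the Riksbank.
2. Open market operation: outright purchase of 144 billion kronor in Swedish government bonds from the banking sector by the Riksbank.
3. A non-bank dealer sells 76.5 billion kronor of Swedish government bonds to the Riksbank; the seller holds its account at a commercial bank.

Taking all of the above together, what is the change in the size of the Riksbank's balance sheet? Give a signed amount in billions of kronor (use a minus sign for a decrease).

+220.5 billion

Currency withdrawal 46 billion kronor: only the composition of liabilities changes → 0.
OMO purchase (from banks) 144 billion kronor: a Riksbank asset is acquired → +144B.
Asset purchase (from non-banks) 76.5 billion kronor: a Riksbank asset is acquired → +76.5B.
Net: 0 + 144 + 76.5 = +220.5 billion.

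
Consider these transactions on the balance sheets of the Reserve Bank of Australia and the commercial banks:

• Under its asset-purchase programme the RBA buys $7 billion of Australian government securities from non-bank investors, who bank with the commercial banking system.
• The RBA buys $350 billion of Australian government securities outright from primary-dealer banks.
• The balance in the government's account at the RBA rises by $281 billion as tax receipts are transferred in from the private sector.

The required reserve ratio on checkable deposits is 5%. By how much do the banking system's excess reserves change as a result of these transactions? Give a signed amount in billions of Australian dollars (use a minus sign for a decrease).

Asset purchase (from non-banks) $7 billion: reserves +$7B, deposits +$7B.
OMO purchase (from banks) $350 billion: reserves +$350B, deposits 0.
Government account inflow $281 billion: reserves −$281B, deposits −$281B.
Totals: Δreserves = +$76B, Δdeposits = −$274B.
Δrequired reserves = 5% × −$274B = −$13.7B.
Δexcess reserves = Δreserves − Δrequired = +$76B − (−$13.7B) = +$89.7 billion.

+$89.7 billion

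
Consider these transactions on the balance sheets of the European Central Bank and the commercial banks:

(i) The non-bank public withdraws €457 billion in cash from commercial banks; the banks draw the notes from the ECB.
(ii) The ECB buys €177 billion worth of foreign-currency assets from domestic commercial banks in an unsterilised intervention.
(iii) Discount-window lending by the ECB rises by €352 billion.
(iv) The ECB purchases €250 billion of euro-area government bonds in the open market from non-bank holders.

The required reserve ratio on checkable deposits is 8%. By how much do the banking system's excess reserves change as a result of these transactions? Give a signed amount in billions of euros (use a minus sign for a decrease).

Currency withdrawal €457 billion: reserves −€457B, deposits −€457B.
FX purchase €177 billion: reserves +€177B, deposits 0.
Discount-window loan €352 billion: reserves +€352B, deposits 0.
Asset purchase (from non-banks) €250 billion: reserves +€250B, deposits +€250B.
Totals: Δreserves = +€322B, Δdeposits = −€207B.
Δrequired reserves = 8% × −€207B = −€16.56B.
Δexcess reserves = Δreserves − Δrequired = +€322B − (−€16.56B) = +€338.56 billion.

+€338.56 billion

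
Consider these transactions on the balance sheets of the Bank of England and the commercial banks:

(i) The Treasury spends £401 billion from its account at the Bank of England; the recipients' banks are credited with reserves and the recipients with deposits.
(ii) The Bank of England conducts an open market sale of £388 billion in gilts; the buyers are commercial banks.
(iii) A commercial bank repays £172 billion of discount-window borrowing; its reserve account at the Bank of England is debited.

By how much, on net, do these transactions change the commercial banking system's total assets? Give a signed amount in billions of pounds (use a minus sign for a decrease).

Government spending £401 billion: bank balance sheets expand → +£401B.
OMO sale (to banks) £388 billion: just an asset swap on bank balance sheets → 0.
Discount-window repayment £172 billion: bank balance sheets shrink → −£172B.
Net: 401 + 0 − 172 = +£229 billion.

+£229 billion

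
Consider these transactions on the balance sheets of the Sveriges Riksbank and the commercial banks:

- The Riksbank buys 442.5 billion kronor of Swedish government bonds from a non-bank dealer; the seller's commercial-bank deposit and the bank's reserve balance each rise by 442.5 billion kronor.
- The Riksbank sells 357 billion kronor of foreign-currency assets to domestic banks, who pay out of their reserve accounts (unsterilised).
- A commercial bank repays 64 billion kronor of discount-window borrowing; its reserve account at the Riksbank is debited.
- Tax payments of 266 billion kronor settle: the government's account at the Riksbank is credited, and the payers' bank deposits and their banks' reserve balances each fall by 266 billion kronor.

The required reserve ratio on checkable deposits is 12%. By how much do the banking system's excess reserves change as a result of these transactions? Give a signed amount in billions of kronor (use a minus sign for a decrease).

-265.68 billion

Asset purchase (from non-banks) 442.5 billion kronor: reserves +442.5B, deposits +442.5B.
FX sale 357 billion kronor: reserves −357B, deposits 0.
Discount-window repayment 64 billion kronor: reserves −64B, deposits 0.
Government account inflow 266 billion kronor: reserves −266B, deposits −266B.
Totals: Δreserves = −244.5B, Δdeposits = +176.5B.
Δrequired reserves = 12% × +176.5B = +21.18B.
Δexcess reserves = Δreserves − Δrequired = −244.5B − (+21.18B) = -265.68 billion.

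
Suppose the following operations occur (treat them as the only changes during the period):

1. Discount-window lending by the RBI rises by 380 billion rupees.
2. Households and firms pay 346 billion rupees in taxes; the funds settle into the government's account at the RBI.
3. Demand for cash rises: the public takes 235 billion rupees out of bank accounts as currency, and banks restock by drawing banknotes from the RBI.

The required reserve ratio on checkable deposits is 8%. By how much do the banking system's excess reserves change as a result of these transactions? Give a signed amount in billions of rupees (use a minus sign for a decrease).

Discount-window loan 380 billion rupees: reserves +380B, deposits 0.
Government account inflow 346 billion rupees: reserves −346B, deposits −346B.
Currency withdrawal 235 billion rupees: reserves −235B, deposits −235B.
Totals: Δreserves = −201B, Δdeposits = −581B.
Δrequired reserves = 8% × −581B = −46.48B.
Δexcess reserves = Δreserves − Δrequired = −201B − (−46.48B) = -154.52 billion.

-154.52 billion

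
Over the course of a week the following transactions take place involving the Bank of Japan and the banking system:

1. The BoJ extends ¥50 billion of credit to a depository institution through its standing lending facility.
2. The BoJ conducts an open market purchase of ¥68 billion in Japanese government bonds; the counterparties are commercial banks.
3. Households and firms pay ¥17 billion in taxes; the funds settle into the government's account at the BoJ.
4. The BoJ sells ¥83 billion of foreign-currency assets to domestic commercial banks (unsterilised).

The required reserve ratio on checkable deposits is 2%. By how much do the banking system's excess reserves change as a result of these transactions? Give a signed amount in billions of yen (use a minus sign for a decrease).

Discount-window loan ¥50 billion: reserves +¥50B, deposits 0.
OMO purchase (from banks) ¥68 billion: reserves +¥68B, deposits 0.
Government account inflow ¥17 billion: reserves −¥17B, deposits −¥17B.
FX sale ¥83 billion: reserves −¥83B, deposits 0.
Totals: Δreserves = +¥18B, Δdeposits = −¥17B.
Δrequired reserves = 2% × −¥17B = −¥0.34B.
Δexcess reserves = Δreserves − Δrequired = +¥18B − (−¥0.34B) = +¥18.34 billion.

+¥18.34 billion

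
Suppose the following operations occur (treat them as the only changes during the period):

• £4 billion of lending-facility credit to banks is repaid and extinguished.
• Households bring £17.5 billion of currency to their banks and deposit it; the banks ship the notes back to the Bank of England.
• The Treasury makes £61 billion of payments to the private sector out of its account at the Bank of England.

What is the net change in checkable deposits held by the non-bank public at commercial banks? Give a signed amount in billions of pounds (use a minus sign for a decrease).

+£78.5 billion

Bank of England balance sheet:
  Assets:      Loans to banks −£4B
  Liabilities: Bank reserves +£74.5B, Currency in circulation −£17.5B, Government deposits −£61B
Commercial banking system:
  Assets:      Reserves at CB +£74.5B
  Liabilities: Checkable deposits +£78.5B, Borrowings from CB −£4B
So the change in checkable deposits held by the non-bank public at commercial banks is +£78.5 billion.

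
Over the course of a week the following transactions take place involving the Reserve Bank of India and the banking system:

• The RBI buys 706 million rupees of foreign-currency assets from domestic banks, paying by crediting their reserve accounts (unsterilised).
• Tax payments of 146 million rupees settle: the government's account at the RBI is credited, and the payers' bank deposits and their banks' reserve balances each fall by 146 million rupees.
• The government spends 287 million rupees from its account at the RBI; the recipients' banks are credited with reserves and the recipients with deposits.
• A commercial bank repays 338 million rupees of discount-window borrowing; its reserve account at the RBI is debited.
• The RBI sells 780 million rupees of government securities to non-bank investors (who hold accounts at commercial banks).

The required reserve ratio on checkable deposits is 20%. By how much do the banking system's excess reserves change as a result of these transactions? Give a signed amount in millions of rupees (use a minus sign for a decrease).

-143.2 million

FX purchase 706 million rupees: reserves +706M, deposits 0.
Government account inflow 146 million rupees: reserves −146M, deposits −146M.
Government spending 287 million rupees: reserves +287M, deposits +287M.
Discount-window repayment 338 million rupees: reserves −338M, deposits 0.
Asset sale (to non-banks) 780 million rupees: reserves −780M, deposits −780M.
Totals: Δreserves = −271M, Δdeposits = −639M.
Δrequired reserves = 20% × −639M = −127.8M.
Δexcess reserves = Δreserves − Δrequired = −271M − (−127.8M) = -143.2 million.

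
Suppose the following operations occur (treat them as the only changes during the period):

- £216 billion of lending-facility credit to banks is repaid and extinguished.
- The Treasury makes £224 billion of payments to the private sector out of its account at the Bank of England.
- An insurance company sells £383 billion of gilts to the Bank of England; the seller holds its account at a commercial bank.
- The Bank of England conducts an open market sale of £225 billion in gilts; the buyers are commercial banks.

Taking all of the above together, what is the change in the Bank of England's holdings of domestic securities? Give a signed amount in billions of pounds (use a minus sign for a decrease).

+£158 billion

Bank of England balance sheet:
  Assets:      Securities +£158B, Loans to banks −£216B
  Liabilities: Bank reserves +£166B, Government deposits −£224B
So the change in the Bank of England's holdings of domestic securities is +£158 billion.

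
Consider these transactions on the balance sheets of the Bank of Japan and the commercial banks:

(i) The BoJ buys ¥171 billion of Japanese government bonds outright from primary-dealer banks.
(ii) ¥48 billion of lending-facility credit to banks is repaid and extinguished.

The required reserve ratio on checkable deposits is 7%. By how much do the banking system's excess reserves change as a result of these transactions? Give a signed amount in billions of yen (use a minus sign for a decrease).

OMO purchase (from banks) ¥171 billion: reserves +¥171B, deposits 0.
Discount-window repayment ¥48 billion: reserves −¥48B, deposits 0.
Totals: Δreserves = +¥123B, Δdeposits = 0.
Δrequired reserves = 7% × 0 = 0.
Δexcess reserves = Δreserves − Δrequired = +¥123B − (0) = +¥123 billion.

+¥123 billion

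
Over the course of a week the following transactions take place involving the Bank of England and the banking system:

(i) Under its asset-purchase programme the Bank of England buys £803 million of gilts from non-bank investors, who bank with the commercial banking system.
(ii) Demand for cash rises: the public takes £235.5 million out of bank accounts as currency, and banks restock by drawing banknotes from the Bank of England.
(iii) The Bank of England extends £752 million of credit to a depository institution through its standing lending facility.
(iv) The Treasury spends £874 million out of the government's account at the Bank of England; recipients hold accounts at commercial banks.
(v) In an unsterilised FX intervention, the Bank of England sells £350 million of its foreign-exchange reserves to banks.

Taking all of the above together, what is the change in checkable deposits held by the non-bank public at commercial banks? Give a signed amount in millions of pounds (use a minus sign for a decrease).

Asset purchase (from non-banks) £803 million: non-bank counterparties' bank balances rise → +£803M.
Currency withdrawal £235.5 million: non-bank counterparties' bank balances fall → −£235.5M.
Discount-window loan £752 million: the counterparty is a bank, so public deposits are unchanged → 0.
Government spending £874 million: non-bank counterparties' bank balances rise → +£874M.
FX sale £350 million: the counterparty is a bank, so public deposits are unchanged → 0.
Net: 803 − 235.5 + 0 + 874 + 0 = +£1441.5 million.

+£1441.5 million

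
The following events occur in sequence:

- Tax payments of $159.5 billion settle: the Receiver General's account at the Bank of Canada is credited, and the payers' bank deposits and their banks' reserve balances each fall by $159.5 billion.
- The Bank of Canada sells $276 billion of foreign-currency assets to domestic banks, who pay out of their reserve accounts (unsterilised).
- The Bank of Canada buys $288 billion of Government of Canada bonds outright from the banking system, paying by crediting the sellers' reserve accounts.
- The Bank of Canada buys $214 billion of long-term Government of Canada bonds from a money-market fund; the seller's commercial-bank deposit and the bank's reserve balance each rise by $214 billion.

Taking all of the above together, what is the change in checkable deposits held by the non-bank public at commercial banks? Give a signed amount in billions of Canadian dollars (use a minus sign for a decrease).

Government account inflow $159.5 billion: non-bank counterparties' bank balances fall → −$159.5B.
FX sale $276 billion: the counterparty is a bank, so public deposits are unchanged → 0.
OMO purchase (from banks) $288 billion: the counterparty is a bank, so public deposits are unchanged → 0.
Asset purchase (from non-banks) $214 billion: non-bank counterparties' bank balances rise → +$214B.
Net: −159.5 + 0 + 0 + 214 = +$54.5 billion.

+$54.5 billion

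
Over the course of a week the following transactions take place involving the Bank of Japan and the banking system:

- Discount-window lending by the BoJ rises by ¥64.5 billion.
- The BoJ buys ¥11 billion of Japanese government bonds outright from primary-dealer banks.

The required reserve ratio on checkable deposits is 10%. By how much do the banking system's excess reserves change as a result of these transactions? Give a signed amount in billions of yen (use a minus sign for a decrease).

+¥75.5 billion

Discount-window loan ¥64.5 billion: reserves +¥64.5B, deposits 0.
OMO purchase (from banks) ¥11 billion: reserves +¥11B, deposits 0.
Totals: Δreserves = +¥75.5B, Δdeposits = 0.
Δrequired reserves = 10% × 0 = 0.
Δexcess reserves = Δreserves − Δrequired = +¥75.5B − (0) = +¥75.5 billion.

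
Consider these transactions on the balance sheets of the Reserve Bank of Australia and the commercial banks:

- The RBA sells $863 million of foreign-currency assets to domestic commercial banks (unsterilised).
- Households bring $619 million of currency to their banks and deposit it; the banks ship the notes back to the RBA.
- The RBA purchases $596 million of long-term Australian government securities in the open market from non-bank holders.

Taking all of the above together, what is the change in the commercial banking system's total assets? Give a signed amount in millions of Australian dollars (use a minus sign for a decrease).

RBA balance sheet:
  Assets:      Securities +$596M, Foreign assets −$863M
  Liabilities: Bank reserves +$352M, Currency in circulation −$619M
Commercial banking system:
  Assets:      Reserves at CB +$352M, Foreign assets +$863M
  Liabilities: Checkable deposits +$1215M
Change in total bank assets = +$1215 million.

+$1215 million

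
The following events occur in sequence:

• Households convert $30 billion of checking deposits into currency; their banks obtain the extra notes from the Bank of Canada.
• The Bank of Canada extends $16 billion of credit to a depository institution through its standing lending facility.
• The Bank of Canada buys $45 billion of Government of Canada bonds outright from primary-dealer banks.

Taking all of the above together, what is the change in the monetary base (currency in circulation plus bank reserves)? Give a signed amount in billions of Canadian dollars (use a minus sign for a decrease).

Bank of Canada balance sheet:
  Assets:      Securities +$45B, Loans to banks +$16B
  Liabilities: Bank reserves +$31B, Currency in circulation +$30B
Commercial banking system:
  Assets:      Reserves at CB +$31B, Securities −$45B
  Liabilities: Checkable deposits −$30B, Borrowings from CB +$16B
Monetary base = currency + reserves: +$30B + (+$31B) = +$61 billion.

+$61 billion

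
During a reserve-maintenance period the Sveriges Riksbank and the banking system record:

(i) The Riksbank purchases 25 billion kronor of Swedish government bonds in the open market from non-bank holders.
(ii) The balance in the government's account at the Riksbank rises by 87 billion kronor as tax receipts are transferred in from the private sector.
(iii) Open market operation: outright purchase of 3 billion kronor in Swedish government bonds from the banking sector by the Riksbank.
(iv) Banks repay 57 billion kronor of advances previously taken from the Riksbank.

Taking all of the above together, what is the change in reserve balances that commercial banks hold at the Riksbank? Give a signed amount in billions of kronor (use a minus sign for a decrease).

-116 billion

Asset purchase (from non-banks) 25 billion kronor: the Riksbank pays by crediting reserve accounts → +25B.
Government account inflow 87 billion kronor: funds move from bank reserves into the government account → −87B.
OMO purchase (from banks) 3 billion kronor: the Riksbank pays by crediting reserve accounts → +3B.
Discount-window repayment 57 billion kronor: repayment is debited from reserves → −57B.
Net: 25 − 87 + 3 − 57 = -116 billion.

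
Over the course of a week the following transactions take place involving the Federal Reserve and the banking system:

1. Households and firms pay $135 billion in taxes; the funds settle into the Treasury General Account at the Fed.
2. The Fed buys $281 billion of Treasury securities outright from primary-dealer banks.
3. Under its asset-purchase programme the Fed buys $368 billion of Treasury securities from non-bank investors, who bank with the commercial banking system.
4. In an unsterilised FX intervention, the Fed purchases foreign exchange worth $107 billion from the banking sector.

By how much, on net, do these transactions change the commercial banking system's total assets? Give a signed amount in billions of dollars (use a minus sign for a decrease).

+$233 billion

Fed balance sheet:
  Assets:      Securities +$649B, Foreign assets +$107B
  Liabilities: Bank reserves +$621B, Government deposits +$135B
Commercial banking system:
  Assets:      Reserves at CB +$621B, Securities −$281B, Foreign assets −$107B
  Liabilities: Checkable deposits +$233B
Change in total bank assets = +$233 billion.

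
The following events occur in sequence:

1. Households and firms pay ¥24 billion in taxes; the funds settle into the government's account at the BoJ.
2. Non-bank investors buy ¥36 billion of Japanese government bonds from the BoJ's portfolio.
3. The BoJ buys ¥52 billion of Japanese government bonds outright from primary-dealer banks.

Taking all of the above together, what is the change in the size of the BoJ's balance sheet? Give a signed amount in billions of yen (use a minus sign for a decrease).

+¥16 billion

Government account inflow ¥24 billion: only the composition of liabilities changes → 0.
Asset sale (to non-banks) ¥36 billion: a BoJ asset is shed → −¥36B.
OMO purchase (from banks) ¥52 billion: a BoJ asset is acquired → +¥52B.
Net: 0 − 36 + 52 = +¥16 billion.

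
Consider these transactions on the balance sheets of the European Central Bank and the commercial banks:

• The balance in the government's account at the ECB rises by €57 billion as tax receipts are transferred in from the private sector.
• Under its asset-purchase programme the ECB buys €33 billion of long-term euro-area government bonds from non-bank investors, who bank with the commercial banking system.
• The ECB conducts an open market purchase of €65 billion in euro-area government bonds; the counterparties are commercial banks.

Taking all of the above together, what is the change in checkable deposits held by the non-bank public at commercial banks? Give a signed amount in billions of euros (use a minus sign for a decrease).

ECB balance sheet:
  Assets:      Securities +€98B
  Liabilities: Bank reserves +€41B, Government deposits +€57B
Commercial banking system:
  Assets:      Reserves at CB +€41B, Securities −€65B
  Liabilities: Checkable deposits −€24B
So the change in checkable deposits held by the non-bank public at commercial banks is -€24 billion.

-€24 billion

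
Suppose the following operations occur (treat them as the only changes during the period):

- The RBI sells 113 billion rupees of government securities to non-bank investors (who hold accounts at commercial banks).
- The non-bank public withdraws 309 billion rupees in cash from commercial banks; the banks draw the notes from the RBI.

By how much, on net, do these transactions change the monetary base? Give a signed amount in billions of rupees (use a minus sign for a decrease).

-113 billion

RBI balance sheet:
  Assets:      Securities −113B
  Liabilities: Bank reserves −422B, Currency in circulation +309B
Commercial banking system:
  Assets:      Reserves at CB −422B
  Liabilities: Checkable deposits −422B
Monetary base = currency + reserves: +309B + (−422B) = -113 billion.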